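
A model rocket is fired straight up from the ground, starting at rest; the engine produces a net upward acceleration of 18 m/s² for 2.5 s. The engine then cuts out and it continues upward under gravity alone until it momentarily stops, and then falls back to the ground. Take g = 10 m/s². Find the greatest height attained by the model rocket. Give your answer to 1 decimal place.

Phase 1 (powered ascent): v₀ = 0 m/s, a = 18 m/s².
v = v₀ + at = 0 + (18)(2.5) = 45.0 m/s
Δx = v₀t + ½at² = 0·2.5 + 0.5·18·2.5² = 56.2 m

Phase 2 (coasting upward): v₀ = 45.0 m/s, a = -10 m/s².
v = v₀ + at → t = (0 − 45.0) / -10 = 4.50 s
v² = v₀² + 2aΔx → Δx = (0² − 45.0²)/(2·-10) = 101 m
Maximum height = 56.2 + 101 = 158 m

157.5 m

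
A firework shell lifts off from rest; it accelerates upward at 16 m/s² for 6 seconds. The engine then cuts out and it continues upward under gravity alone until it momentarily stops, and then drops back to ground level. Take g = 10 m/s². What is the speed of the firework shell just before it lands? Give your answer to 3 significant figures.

Phase 1 (powered ascent): v₀ = 0 m/s, a = 16 m/s².
v = v₀ + at = 0 + (16)(6) = 96.0 m/s
Δx = v₀t + ½at² = 0·6 + 0.5·16·6² = 288 m

Phase 2 (coasting upward): v₀ = 96.0 m/s, a = -10 m/s².
v = v₀ + at → t = (0 − 96.0) / -10 = 9.60 s
v² = v₀² + 2aΔx → Δx = (0² − 96.0²)/(2·-10) = 461 m

Phase 3 (free fall): v₀ = 0 m/s, a = -10 m/s².
Falls 749 m from rest: t = √(2·749/10) = 12.2 s; v = g·t = 122 m/s.
Impact speed = 122 m/s

122 m/s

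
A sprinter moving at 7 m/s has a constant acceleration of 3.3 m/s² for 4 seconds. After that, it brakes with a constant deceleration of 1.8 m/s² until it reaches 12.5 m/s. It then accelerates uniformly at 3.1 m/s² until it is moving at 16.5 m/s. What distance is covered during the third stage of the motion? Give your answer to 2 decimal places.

Phase 1 (accelerating): v₀ = 7.00 m/s, a = 3.3 m/s².
v = v₀ + at = 7.00 + (3.3)(4) = 20.2 m/s
Δx = v₀t + ½at² = 7.00·4 + 0.5·3.3·4² = 54.4 m

Phase 2 (decelerating): v₀ = 20.2 m/s, a = -1.8 m/s².
v = v₀ + at → t = (12.5 − 20.2) / -1.8 = 4.28 s
v² = v₀² + 2aΔx → Δx = (12.5² − 20.2²)/(2·-1.8) = 69.9 m

Phase 3 (accelerating): v₀ = 12.5 m/s, a = 3.1 m/s².
v = v₀ + at → t = (16.5 − 12.5) / 3.1 = 1.29 s
v² = v₀² + 2aΔx → Δx = (16.5² − 12.5²)/(2·3.1) = 18.7 m
Distance in phase 3 = 18.7 m

18.71 m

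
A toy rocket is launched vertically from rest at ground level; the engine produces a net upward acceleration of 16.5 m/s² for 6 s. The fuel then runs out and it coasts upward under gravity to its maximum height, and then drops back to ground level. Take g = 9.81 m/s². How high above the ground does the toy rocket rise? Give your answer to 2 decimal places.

796.54 m

Phase 1 (powered ascent): v₀ = 0 m/s, a = 16.5 m/s².
v = v₀ + at = 0 + (16.5)(6) = 99.0 m/s
Δx = v₀t + ½at² = 0·6 + 0.5·16.5·6² = 297 m

Phase 2 (coasting upward): v₀ = 99.0 m/s, a = -9.81 m/s².
v = v₀ + at → t = (0 − 99.0) / -9.81 = 10.1 s
v² = v₀² + 2aΔx → Δx = (0² − 99.0²)/(2·-9.81) = 500 m
Maximum height = 297 + 500 = 797 m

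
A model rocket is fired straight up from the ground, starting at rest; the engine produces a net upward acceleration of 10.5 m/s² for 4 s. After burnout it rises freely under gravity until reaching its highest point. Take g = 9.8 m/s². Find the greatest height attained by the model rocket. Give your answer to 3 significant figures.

Phase 1 (powered ascent): v₀ = 0 m/s, a = 10.5 m/s².
v = v₀ + at = 0 + (10.5)(4) = 42.0 m/s
Δx = v₀t + ½at² = 0·4 + 0.5·10.5·4² = 84.0 m

Phase 2 (coasting upward): v₀ = 42.0 m/s, a = -9.8 m/s².
v = v₀ + at → t = (0 − 42.0) / -9.8 = 4.29 s
v² = v₀² + 2aΔx → Δx = (0² − 42.0²)/(2·-9.8) = 90.0 m
Maximum height = 84.0 + 90.0 = 174 m

174 m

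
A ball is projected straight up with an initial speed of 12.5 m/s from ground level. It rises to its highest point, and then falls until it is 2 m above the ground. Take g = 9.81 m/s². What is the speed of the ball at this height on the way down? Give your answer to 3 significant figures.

Phase 1 (rising): v₀ = 12.5 m/s, a = -9.81 m/s².
v = v₀ + at → t = (0 − 12.5) / -9.81 = 1.27 s
v² = v₀² + 2aΔx → Δx = (0² − 12.5²)/(2·-9.81) = 7.96 m

Phase 2 (falling): v₀ = 0 m/s, a = -9.81 m/s².
Falls 5.96 m from rest: t = √(2·5.96/9.81) = 1.10 s; v = g·t = 10.8 m/s.
Final speed = 10.8 m/s

10.8 m/s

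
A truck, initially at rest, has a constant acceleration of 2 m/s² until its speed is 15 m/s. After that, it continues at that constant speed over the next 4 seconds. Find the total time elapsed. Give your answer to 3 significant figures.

Phase 1 (accelerating): v₀ = 0 m/s, a = 2 m/s².
v = v₀ + at → t = (15 − 0) / 2 = 7.50 s
v² = v₀² + 2aΔx → Δx = (15² − 0²)/(2·2) = 56.2 m

Phase 2 (constant speed): v₀ = 15.0 m/s, a = 0 m/s².
v = v₀ + at = 15.0 + (0)(4) = 15.0 m/s
Δx = v₀t + ½at² = 15.0·4 + 0.5·0·4² = 60.0 m
Total time = 7.50 + 4.00 = 11.5 s

11.5 s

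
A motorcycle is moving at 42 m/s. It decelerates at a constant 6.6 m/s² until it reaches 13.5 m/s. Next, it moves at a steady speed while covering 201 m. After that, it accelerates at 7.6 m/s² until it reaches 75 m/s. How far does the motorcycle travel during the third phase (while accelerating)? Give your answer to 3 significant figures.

358 m

Phase 1 (decelerating): v₀ = 42.0 m/s, a = -6.6 m/s².
v = v₀ + at → t = (13.5 − 42.0) / -6.6 = 4.32 s
v² = v₀² + 2aΔx → Δx = (13.5² − 42.0²)/(2·-6.6) = 120 m

Phase 2 (constant speed): v₀ = 13.5 m/s, a = 0 m/s².
Constant speed: t = d/v = 201/13.5 = 14.9 s

Phase 3 (accelerating): v₀ = 13.5 m/s, a = 7.6 m/s².
v = v₀ + at → t = (75 − 13.5) / 7.6 = 8.09 s
v² = v₀² + 2aΔx → Δx = (75² − 13.5²)/(2·7.6) = 358 m
Distance in phase 3 = 358 m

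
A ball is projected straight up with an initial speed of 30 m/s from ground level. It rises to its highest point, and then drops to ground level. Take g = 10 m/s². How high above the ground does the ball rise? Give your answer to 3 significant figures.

Phase 1 (rising): v₀ = 30.0 m/s, a = -10 m/s².
v = v₀ + at → t = (0 − 30.0) / -10 = 3.00 s
v² = v₀² + 2aΔx → Δx = (0² − 30.0²)/(2·-10) = 45.0 m
Maximum height = 45.0 m

45.0 m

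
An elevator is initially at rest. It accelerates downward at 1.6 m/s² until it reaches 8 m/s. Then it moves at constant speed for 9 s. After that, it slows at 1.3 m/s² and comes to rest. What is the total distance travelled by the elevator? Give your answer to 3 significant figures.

Phase 1 (accelerating): v₀ = 0 m/s, a = 1.6 m/s².
v = v₀ + at → t = (8 − 0) / 1.6 = 5.00 s
v² = v₀² + 2aΔx → Δx = (8² − 0²)/(2·1.6) = 20.0 m

Phase 2 (constant speed): v₀ = 8.00 m/s, a = 0 m/s².
v = v₀ + at = 8.00 + (0)(9) = 8.00 m/s
Δx = v₀t + ½at² = 8.00·9 + 0.5·0·9² = 72.0 m

Phase 3 (decelerating): v₀ = 8.00 m/s, a = -1.3 m/s².
v = v₀ + at → t = (0 − 8.00) / -1.3 = 6.15 s
v² = v₀² + 2aΔx → Δx = (0² − 8.00²)/(2·-1.3) = 24.6 m
Total distance = 20.0 + 72.0 + 24.6 = 117 m

117 m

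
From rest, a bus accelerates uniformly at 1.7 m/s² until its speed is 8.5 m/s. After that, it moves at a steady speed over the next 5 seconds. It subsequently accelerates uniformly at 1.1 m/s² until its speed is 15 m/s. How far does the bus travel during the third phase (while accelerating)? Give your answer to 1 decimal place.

Phase 1 (accelerating): v₀ = 0 m/s, a = 1.7 m/s².
v = v₀ + at → t = (8.5 − 0) / 1.7 = 5.00 s
v² = v₀² + 2aΔx → Δx = (8.5² − 0²)/(2·1.7) = 21.2 m

Phase 2 (constant speed): v₀ = 8.50 m/s, a = 0 m/s².
v = v₀ + at = 8.50 + (0)(5) = 8.50 m/s
Δx = v₀t + ½at² = 8.50·5 + 0.5·0·5² = 42.5 m

Phase 3 (accelerating): v₀ = 8.50 m/s, a = 1.1 m/s².
v = v₀ + at → t = (15 − 8.50) / 1.1 = 5.91 s
v² = v₀² + 2aΔx → Δx = (15² − 8.50²)/(2·1.1) = 69.4 m
Distance in phase 3 = 69.4 m

69.4 m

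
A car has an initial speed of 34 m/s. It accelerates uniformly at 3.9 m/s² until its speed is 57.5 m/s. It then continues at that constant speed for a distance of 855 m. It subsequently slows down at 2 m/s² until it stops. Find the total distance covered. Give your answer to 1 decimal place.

1957.2 m

Phase 1 (accelerating): v₀ = 34.0 m/s, a = 3.9 m/s².
v = v₀ + at → t = (57.5 − 34.0) / 3.9 = 6.03 s
v² = v₀² + 2aΔx → Δx = (57.5² − 34.0²)/(2·3.9) = 276 m

Phase 2 (constant speed): v₀ = 57.5 m/s, a = 0 m/s².
Constant speed: t = d/v = 855/57.5 = 14.9 s

Phase 3 (decelerating): v₀ = 57.5 m/s, a = -2 m/s².
v = v₀ + at → t = (0 − 57.5) / -2 = 28.8 s
v² = v₀² + 2aΔx → Δx = (0² − 57.5²)/(2·-2) = 827 m
Total distance = 276 + 855 + 827 = 1960 m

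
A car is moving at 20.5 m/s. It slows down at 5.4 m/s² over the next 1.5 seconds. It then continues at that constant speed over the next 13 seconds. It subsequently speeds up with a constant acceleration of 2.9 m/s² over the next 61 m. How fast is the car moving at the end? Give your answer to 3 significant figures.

Phase 1 (decelerating): v₀ = 20.5 m/s, a = -5.4 m/s².
v = v₀ + at = 20.5 + (-5.4)(1.5) = 12.4 m/s
Δx = v₀t + ½at² = 20.5·1.5 + 0.5·-5.4·1.5² = 24.7 m

Phase 2 (constant speed): v₀ = 12.4 m/s, a = 0 m/s².
v = v₀ + at = 12.4 + (0)(13) = 12.4 m/s
Δx = v₀t + ½at² = 12.4·13 + 0.5·0·13² = 161 m

Phase 3 (accelerating): v₀ = 12.4 m/s, a = 2.9 m/s².
v² = v₀² + 2aΔx = 12.4² + 2·2.9·61 = 508 → v = 22.5 m/s
t = (v − v₀)/a = (22.5 − 12.4)/2.9 = 3.49 s
Final speed = 22.5 m/s

22.5 m/s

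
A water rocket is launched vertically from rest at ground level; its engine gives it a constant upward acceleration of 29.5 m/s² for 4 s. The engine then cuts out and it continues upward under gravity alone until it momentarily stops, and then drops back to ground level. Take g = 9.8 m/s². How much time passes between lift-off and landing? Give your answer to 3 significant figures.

29.9 s

Phase 1 (powered ascent): v₀ = 0 m/s, a = 29.5 m/s².
v = v₀ + at = 0 + (29.5)(4) = 118 m/s
Δx = v₀t + ½at² = 0·4 + 0.5·29.5·4² = 236 m

Phase 2 (coasting upward): v₀ = 118 m/s, a = -9.8 m/s².
v = v₀ + at → t = (0 − 118) / -9.8 = 12.0 s
v² = v₀² + 2aΔx → Δx = (0² − 118²)/(2·-9.8) = 710 m

Phase 3 (free fall): v₀ = 0 m/s, a = -9.8 m/s².
Falls 946 m from rest: t = √(2·946/9.8) = 13.9 s; v = g·t = 136 m/s.
Total time = 4.00 + 12.0 + 13.9 = 29.9 s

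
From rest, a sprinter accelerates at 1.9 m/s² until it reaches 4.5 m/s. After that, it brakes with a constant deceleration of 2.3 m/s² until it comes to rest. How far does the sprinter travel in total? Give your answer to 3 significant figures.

Phase 1 (accelerating): v₀ = 0 m/s, a = 1.9 m/s².
v = v₀ + at → t = (4.5 − 0) / 1.9 = 2.37 s
v² = v₀² + 2aΔx → Δx = (4.5² − 0²)/(2·1.9) = 5.33 m

Phase 2 (decelerating): v₀ = 4.50 m/s, a = -2.3 m/s².
v = v₀ + at → t = (0 − 4.50) / -2.3 = 1.96 s
v² = v₀² + 2aΔx → Δx = (0² − 4.50²)/(2·-2.3) = 4.40 m
Total distance = 5.33 + 4.40 = 9.73 m

9.73 m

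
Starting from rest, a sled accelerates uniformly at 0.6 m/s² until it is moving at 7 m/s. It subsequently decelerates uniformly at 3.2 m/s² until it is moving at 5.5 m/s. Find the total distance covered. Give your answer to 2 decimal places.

43.76 m

Phase 1 (accelerating): v₀ = 0 m/s, a = 0.6 m/s².
v = v₀ + at → t = (7 − 0) / 0.6 = 11.7 s
v² = v₀² + 2aΔx → Δx = (7² − 0²)/(2·0.6) = 40.8 m

Phase 2 (decelerating): v₀ = 7.00 m/s, a = -3.2 m/s².
v = v₀ + at → t = (5.5 − 7.00) / -3.2 = 0.469 s
v² = v₀² + 2aΔx → Δx = (5.5² − 7.00²)/(2·-3.2) = 2.93 m
Total distance = 40.8 + 2.93 = 43.8 m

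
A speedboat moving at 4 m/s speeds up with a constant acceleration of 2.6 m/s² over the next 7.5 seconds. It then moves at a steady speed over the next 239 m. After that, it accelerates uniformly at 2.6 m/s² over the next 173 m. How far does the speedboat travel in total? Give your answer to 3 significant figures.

515 m

Phase 1 (accelerating): v₀ = 4.00 m/s, a = 2.6 m/s².
v = v₀ + at = 4.00 + (2.6)(7.5) = 23.5 m/s
Δx = v₀t + ½at² = 4.00·7.5 + 0.5·2.6·7.5² = 103 m

Phase 2 (constant speed): v₀ = 23.5 m/s, a = 0 m/s².
Constant speed: t = d/v = 239/23.5 = 10.2 s

Phase 3 (accelerating): v₀ = 23.5 m/s, a = 2.6 m/s².
v² = v₀² + 2aΔx = 23.5² + 2·2.6·173 = 1450 → v = 38.1 m/s
t = (v − v₀)/a = (38.1 − 23.5)/2.6 = 5.62 s
Total distance = 103 + 239 + 173 = 515 m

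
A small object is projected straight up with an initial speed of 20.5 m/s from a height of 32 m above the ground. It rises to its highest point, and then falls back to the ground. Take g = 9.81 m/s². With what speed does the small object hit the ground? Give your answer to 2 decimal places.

32.37 m/s

Phase 1 (rising): v₀ = 20.5 m/s, a = -9.81 m/s².
v = v₀ + at → t = (0 − 20.5) / -9.81 = 2.09 s
v² = v₀² + 2aΔx → Δx = (0² − 20.5²)/(2·-9.81) = 21.4 m

Phase 2 (falling): v₀ = 0 m/s, a = -9.81 m/s².
Falls 53.4 m from rest: t = √(2·53.4/9.81) = 3.30 s; v = g·t = 32.4 m/s.
Final speed = 32.4 m/s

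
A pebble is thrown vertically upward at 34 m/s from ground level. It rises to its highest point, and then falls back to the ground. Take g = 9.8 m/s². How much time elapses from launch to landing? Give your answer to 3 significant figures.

6.94 s

Phase 1 (rising): v₀ = 34.0 m/s, a = -9.8 m/s².
v = v₀ + at → t = (0 − 34.0) / -9.8 = 3.47 s
v² = v₀² + 2aΔx → Δx = (0² − 34.0²)/(2·-9.8) = 59.0 m

Phase 2 (falling): v₀ = 0 m/s, a = -9.8 m/s².
Falls 59.0 m from rest: t = √(2·59.0/9.8) = 3.47 s; v = g·t = 34.0 m/s.
Total time = 3.47 + 3.47 = 6.94 s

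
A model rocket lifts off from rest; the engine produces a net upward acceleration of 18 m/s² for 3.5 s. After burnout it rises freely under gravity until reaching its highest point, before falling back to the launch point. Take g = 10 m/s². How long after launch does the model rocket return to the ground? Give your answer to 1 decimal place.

Phase 1 (powered ascent): v₀ = 0 m/s, a = 18 m/s².
v = v₀ + at = 0 + (18)(3.5) = 63.0 m/s
Δx = v₀t + ½at² = 0·3.5 + 0.5·18·3.5² = 110 m

Phase 2 (coasting upward): v₀ = 63.0 m/s, a = -10 m/s².
v = v₀ + at → t = (0 − 63.0) / -10 = 6.30 s
v² = v₀² + 2aΔx → Δx = (0² − 63.0²)/(2·-10) = 198 m

Phase 3 (free fall): v₀ = 0 m/s, a = -10 m/s².
Falls 309 m from rest: t = √(2·309/10) = 7.86 s; v = g·t = 78.6 m/s.
Total time = 3.50 + 6.30 + 7.86 = 17.7 s

17.7 s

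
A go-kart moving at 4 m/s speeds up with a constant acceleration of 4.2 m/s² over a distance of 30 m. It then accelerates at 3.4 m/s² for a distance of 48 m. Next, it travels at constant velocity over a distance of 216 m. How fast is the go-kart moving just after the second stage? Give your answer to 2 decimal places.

24.38 m/s

Phase 1 (accelerating): v₀ = 4.00 m/s, a = 4.2 m/s².
v² = v₀² + 2aΔx = 4.00² + 2·4.2·30 = 268 → v = 16.4 m/s
t = (v − v₀)/a = (16.4 − 4.00)/4.2 = 2.95 s

Phase 2 (accelerating): v₀ = 16.4 m/s, a = 3.4 m/s².
v² = v₀² + 2aΔx = 16.4² + 2·3.4·48 = 594 → v = 24.4 m/s
t = (v − v₀)/a = (24.4 − 16.4)/3.4 = 2.36 s
Speed at end of phase 2 = 24.4 m/s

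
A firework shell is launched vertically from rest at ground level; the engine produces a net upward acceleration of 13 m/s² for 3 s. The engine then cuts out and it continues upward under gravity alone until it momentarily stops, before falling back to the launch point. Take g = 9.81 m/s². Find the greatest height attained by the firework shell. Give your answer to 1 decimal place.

Phase 1 (powered ascent): v₀ = 0 m/s, a = 13 m/s².
v = v₀ + at = 0 + (13)(3) = 39.0 m/s
Δx = v₀t + ½at² = 0·3 + 0.5·13·3² = 58.5 m

Phase 2 (coasting upward): v₀ = 39.0 m/s, a = -9.81 m/s².
v = v₀ + at → t = (0 − 39.0) / -9.81 = 3.98 s
v² = v₀² + 2aΔx → Δx = (0² − 39.0²)/(2·-9.81) = 77.5 m
Maximum height = 58.5 + 77.5 = 136 m

136.0 m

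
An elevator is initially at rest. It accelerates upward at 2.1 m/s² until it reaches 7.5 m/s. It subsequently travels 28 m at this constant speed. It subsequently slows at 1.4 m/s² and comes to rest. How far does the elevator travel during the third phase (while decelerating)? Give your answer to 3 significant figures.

Phase 1 (accelerating): v₀ = 0 m/s, a = 2.1 m/s².
v = v₀ + at → t = (7.5 − 0) / 2.1 = 3.57 s
v² = v₀² + 2aΔx → Δx = (7.5² − 0²)/(2·2.1) = 13.4 m

Phase 2 (constant speed): v₀ = 7.50 m/s, a = 0 m/s².
Constant speed: t = d/v = 28/7.50 = 3.73 s

Phase 3 (decelerating): v₀ = 7.50 m/s, a = -1.4 m/s².
v = v₀ + at → t = (0 − 7.50) / -1.4 = 5.36 s
v² = v₀² + 2aΔx → Δx = (0² − 7.50²)/(2·-1.4) = 20.1 m
Distance in phase 3 = 20.1 m

20.1 m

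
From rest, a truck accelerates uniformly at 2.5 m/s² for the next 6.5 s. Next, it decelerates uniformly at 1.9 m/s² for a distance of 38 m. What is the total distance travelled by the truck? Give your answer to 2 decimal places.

90.81 m

Phase 1 (accelerating): v₀ = 0 m/s, a = 2.5 m/s².
v = v₀ + at = 0 + (2.5)(6.5) = 16.2 m/s
Δx = v₀t + ½at² = 0·6.5 + 0.5·2.5·6.5² = 52.8 m

Phase 2 (decelerating): v₀ = 16.2 m/s, a = -1.9 m/s².
v² = v₀² + 2aΔx = 16.2² + 2·-1.9·38 = 120 → v = 10.9 m/s
t = (v − v₀)/a = (10.9 − 16.2)/-1.9 = 2.80 s
Total distance = 52.8 + 38.0 = 90.8 m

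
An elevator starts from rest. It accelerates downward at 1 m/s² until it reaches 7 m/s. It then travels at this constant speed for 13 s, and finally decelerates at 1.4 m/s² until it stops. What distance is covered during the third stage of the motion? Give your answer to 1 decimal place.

Phase 1 (accelerating): v₀ = 0 m/s, a = 1 m/s².
v = v₀ + at → t = (7 − 0) / 1 = 7.00 s
v² = v₀² + 2aΔx → Δx = (7² − 0²)/(2·1) = 24.5 m

Phase 2 (constant speed): v₀ = 7.00 m/s, a = 0 m/s².
v = v₀ + at = 7.00 + (0)(13) = 7.00 m/s
Δx = v₀t + ½at² = 7.00·13 + 0.5·0·13² = 91.0 m

Phase 3 (decelerating): v₀ = 7.00 m/s, a = -1.4 m/s².
v = v₀ + at → t = (0 − 7.00) / -1.4 = 5.00 s
v² = v₀² + 2aΔx → Δx = (0² − 7.00²)/(2·-1.4) = 17.5 m
Distance in phase 3 = 17.5 m

17.5 m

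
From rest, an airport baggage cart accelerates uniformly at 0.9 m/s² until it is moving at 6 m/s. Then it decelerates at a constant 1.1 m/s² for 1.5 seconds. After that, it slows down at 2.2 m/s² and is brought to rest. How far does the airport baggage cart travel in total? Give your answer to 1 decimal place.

Phase 1 (accelerating): v₀ = 0 m/s, a = 0.9 m/s².
v = v₀ + at → t = (6 − 0) / 0.9 = 6.67 s
v² = v₀² + 2aΔx → Δx = (6² − 0²)/(2·0.9) = 20.0 m

Phase 2 (decelerating): v₀ = 6.00 m/s, a = -1.1 m/s².
v = v₀ + at = 6.00 + (-1.1)(1.5) = 4.35 m/s
Δx = v₀t + ½at² = 6.00·1.5 + 0.5·-1.1·1.5² = 7.76 m

Phase 3 (decelerating): v₀ = 4.35 m/s, a = -2.2 m/s².
v = v₀ + at → t = (0 − 4.35) / -2.2 = 1.98 s
v² = v₀² + 2aΔx → Δx = (0² − 4.35²)/(2·-2.2) = 4.30 m
Total distance = 20.0 + 7.76 + 4.30 = 32.1 m

32.1 m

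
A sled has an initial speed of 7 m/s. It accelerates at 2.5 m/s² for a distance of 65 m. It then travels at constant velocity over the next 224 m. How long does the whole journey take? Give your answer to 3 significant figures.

16.5 s

Phase 1 (accelerating): v₀ = 7.00 m/s, a = 2.5 m/s².
v² = v₀² + 2aΔx = 7.00² + 2·2.5·65 = 374 → v = 19.3 m/s
t = (v − v₀)/a = (19.3 − 7.00)/2.5 = 4.94 s

Phase 2 (constant speed): v₀ = 19.3 m/s, a = 0 m/s².
Constant speed: t = d/v = 224/19.3 = 11.6 s
Total time = 4.94 + 11.6 = 16.5 s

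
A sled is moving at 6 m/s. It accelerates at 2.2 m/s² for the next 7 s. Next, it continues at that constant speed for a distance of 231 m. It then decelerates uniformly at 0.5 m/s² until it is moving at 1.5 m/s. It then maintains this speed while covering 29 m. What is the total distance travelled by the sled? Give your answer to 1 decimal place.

Phase 1 (accelerating): v₀ = 6.00 m/s, a = 2.2 m/s².
v = v₀ + at = 6.00 + (2.2)(7) = 21.4 m/s
Δx = v₀t + ½at² = 6.00·7 + 0.5·2.2·7² = 95.9 m

Phase 2 (constant speed): v₀ = 21.4 m/s, a = 0 m/s².
Constant speed: t = d/v = 231/21.4 = 10.8 s

Phase 3 (decelerating): v₀ = 21.4 m/s, a = -0.5 m/s².
v = v₀ + at → t = (1.5 − 21.4) / -0.5 = 39.8 s
v² = v₀² + 2aΔx → Δx = (1.5² − 21.4²)/(2·-0.5) = 456 m

Phase 4 (constant speed): v₀ = 1.50 m/s, a = 0 m/s².
Constant speed: t = d/v = 29/1.50 = 19.3 s
Total distance = 95.9 + 231 + 456 + 29.0 = 812 m

811.6 m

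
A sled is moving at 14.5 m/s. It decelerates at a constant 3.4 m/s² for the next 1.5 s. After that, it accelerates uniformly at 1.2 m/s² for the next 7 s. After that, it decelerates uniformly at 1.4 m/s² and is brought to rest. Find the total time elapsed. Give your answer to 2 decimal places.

21.21 s

Phase 1 (decelerating): v₀ = 14.5 m/s, a = -3.4 m/s².
v = v₀ + at = 14.5 + (-3.4)(1.5) = 9.40 m/s
Δx = v₀t + ½at² = 14.5·1.5 + 0.5·-3.4·1.5² = 17.9 m

Phase 2 (accelerating): v₀ = 9.40 m/s, a = 1.2 m/s².
v = v₀ + at = 9.40 + (1.2)(7) = 17.8 m/s
Δx = v₀t + ½at² = 9.40·7 + 0.5·1.2·7² = 95.2 m

Phase 3 (decelerating): v₀ = 17.8 m/s, a = -1.4 m/s².
v = v₀ + at → t = (0 − 17.8) / -1.4 = 12.7 s
v² = v₀² + 2aΔx → Δx = (0² − 17.8²)/(2·-1.4) = 113 m
Total time = 1.50 + 7.00 + 12.7 = 21.2 s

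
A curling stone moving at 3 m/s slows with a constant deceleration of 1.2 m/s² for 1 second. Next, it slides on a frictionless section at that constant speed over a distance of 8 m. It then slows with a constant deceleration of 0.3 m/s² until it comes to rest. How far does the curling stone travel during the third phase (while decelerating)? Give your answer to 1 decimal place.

Phase 1 (decelerating): v₀ = 3.00 m/s, a = -1.2 m/s².
v = v₀ + at = 3.00 + (-1.2)(1) = 1.80 m/s
Δx = v₀t + ½at² = 3.00·1 + 0.5·-1.2·1² = 2.40 m

Phase 2 (constant speed): v₀ = 1.80 m/s, a = 0 m/s².
Constant speed: t = d/v = 8/1.80 = 4.44 s

Phase 3 (decelerating): v₀ = 1.80 m/s, a = -0.3 m/s².
v = v₀ + at → t = (0 − 1.80) / -0.3 = 6.00 s
v² = v₀² + 2aΔx → Δx = (0² − 1.80²)/(2·-0.3) = 5.40 m
Distance in phase 3 = 5.40 m

5.4 m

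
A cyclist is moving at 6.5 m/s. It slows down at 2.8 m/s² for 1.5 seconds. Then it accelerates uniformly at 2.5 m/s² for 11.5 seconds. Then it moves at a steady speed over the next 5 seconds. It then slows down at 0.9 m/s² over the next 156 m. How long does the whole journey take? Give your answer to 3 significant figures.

Phase 1 (decelerating): v₀ = 6.50 m/s, a = -2.8 m/s².
v = v₀ + at = 6.50 + (-2.8)(1.5) = 2.30 m/s
Δx = v₀t + ½at² = 6.50·1.5 + 0.5·-2.8·1.5² = 6.60 m

Phase 2 (accelerating): v₀ = 2.30 m/s, a = 2.5 m/s².
v = v₀ + at = 2.30 + (2.5)(11.5) = 31.1 m/s
Δx = v₀t + ½at² = 2.30·11.5 + 0.5·2.5·11.5² = 192 m

Phase 3 (constant speed): v₀ = 31.1 m/s, a = 0 m/s².
v = v₀ + at = 31.1 + (0)(5) = 31.1 m/s
Δx = v₀t + ½at² = 31.1·5 + 0.5·0·5² = 155 m

Phase 4 (decelerating): v₀ = 31.1 m/s, a = -0.9 m/s².
v² = v₀² + 2aΔx = 31.1² + 2·-0.9·156 = 683 → v = 26.1 m/s
t = (v − v₀)/a = (26.1 − 31.1)/-0.9 = 5.46 s
Total time = 1.50 + 11.5 + 5.00 + 5.46 = 23.5 s

23.5 s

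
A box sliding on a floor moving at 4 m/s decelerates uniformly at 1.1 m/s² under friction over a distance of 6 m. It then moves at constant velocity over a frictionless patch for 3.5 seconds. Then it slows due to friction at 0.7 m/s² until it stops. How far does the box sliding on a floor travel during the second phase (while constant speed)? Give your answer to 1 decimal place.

Phase 1 (decelerating): v₀ = 4.00 m/s, a = -1.1 m/s².
v² = v₀² + 2aΔx = 4.00² + 2·-1.1·6 = 2.80 → v = 1.67 m/s
t = (v − v₀)/a = (1.67 − 4.00)/-1.1 = 2.12 s

Phase 2 (constant speed): v₀ = 1.67 m/s, a = 0 m/s².
v = v₀ + at = 1.67 + (0)(3.5) = 1.67 m/s
Δx = v₀t + ½at² = 1.67·3.5 + 0.5·0·3.5² = 5.86 m
Distance in phase 2 = 5.86 m

5.9 m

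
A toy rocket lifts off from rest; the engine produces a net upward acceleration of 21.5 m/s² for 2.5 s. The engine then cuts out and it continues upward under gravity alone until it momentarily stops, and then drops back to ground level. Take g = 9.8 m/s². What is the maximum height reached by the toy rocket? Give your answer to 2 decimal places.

Phase 1 (powered ascent): v₀ = 0 m/s, a = 21.5 m/s².
v = v₀ + at = 0 + (21.5)(2.5) = 53.8 m/s
Δx = v₀t + ½at² = 0·2.5 + 0.5·21.5·2.5² = 67.2 m

Phase 2 (coasting upward): v₀ = 53.8 m/s, a = -9.8 m/s².
v = v₀ + at → t = (0 − 53.8) / -9.8 = 5.48 s
v² = v₀² + 2aΔx → Δx = (0² − 53.8²)/(2·-9.8) = 147 m
Maximum height = 67.2 + 147 = 215 m

214.59 m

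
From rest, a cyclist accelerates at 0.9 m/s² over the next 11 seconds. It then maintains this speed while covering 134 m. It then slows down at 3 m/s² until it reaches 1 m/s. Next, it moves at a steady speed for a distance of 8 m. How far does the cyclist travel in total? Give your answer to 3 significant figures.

213 m

Phase 1 (accelerating): v₀ = 0 m/s, a = 0.9 m/s².
v = v₀ + at = 0 + (0.9)(11) = 9.90 m/s
Δx = v₀t + ½at² = 0·11 + 0.5·0.9·11² = 54.5 m

Phase 2 (constant speed): v₀ = 9.90 m/s, a = 0 m/s².
Constant speed: t = d/v = 134/9.90 = 13.5 s

Phase 3 (decelerating): v₀ = 9.90 m/s, a = -3 m/s².
v = v₀ + at → t = (1 − 9.90) / -3 = 2.97 s
v² = v₀² + 2aΔx → Δx = (1² − 9.90²)/(2·-3) = 16.2 m

Phase 4 (constant speed): v₀ = 1.00 m/s, a = 0 m/s².
Constant speed: t = d/v = 8/1.00 = 8.00 s
Total distance = 54.5 + 134 + 16.2 + 8.00 = 213 m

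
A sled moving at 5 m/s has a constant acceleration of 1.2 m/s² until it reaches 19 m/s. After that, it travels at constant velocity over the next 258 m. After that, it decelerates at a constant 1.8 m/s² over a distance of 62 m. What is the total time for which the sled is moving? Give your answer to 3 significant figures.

Phase 1 (accelerating): v₀ = 5.00 m/s, a = 1.2 m/s².
v = v₀ + at → t = (19 − 5.00) / 1.2 = 11.7 s
v² = v₀² + 2aΔx → Δx = (19² − 5.00²)/(2·1.2) = 140 m

Phase 2 (constant speed): v₀ = 19.0 m/s, a = 0 m/s².
Constant speed: t = d/v = 258/19.0 = 13.6 s

Phase 3 (decelerating): v₀ = 19.0 m/s, a = -1.8 m/s².
v² = v₀² + 2aΔx = 19.0² + 2·-1.8·62 = 138 → v = 11.7 m/s
t = (v − v₀)/a = (11.7 − 19.0)/-1.8 = 4.03 s
Total time = 11.7 + 13.6 + 4.03 = 29.3 s

29.3 s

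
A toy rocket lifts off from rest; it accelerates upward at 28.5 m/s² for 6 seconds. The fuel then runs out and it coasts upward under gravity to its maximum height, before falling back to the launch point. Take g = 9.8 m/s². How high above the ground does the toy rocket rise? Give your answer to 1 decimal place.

2004.9 m

Phase 1 (powered ascent): v₀ = 0 m/s, a = 28.5 m/s².
v = v₀ + at = 0 + (28.5)(6) = 171 m/s
Δx = v₀t + ½at² = 0·6 + 0.5·28.5·6² = 513 m

Phase 2 (coasting upward): v₀ = 171 m/s, a = -9.8 m/s².
v = v₀ + at → t = (0 − 171) / -9.8 = 17.4 s
v² = v₀² + 2aΔx → Δx = (0² − 171²)/(2·-9.8) = 1490 m
Maximum height = 513 + 1490 = 2000 m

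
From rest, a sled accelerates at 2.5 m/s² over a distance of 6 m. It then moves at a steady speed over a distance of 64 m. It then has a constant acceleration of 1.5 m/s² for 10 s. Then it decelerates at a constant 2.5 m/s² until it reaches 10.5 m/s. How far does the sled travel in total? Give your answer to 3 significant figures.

262 m

Phase 1 (accelerating): v₀ = 0 m/s, a = 2.5 m/s².
v² = v₀² + 2aΔx = 0² + 2·2.5·6 = 30.0 → v = 5.48 m/s
t = (v − v₀)/a = (5.48 − 0)/2.5 = 2.19 s

Phase 2 (constant speed): v₀ = 5.48 m/s, a = 0 m/s².
Constant speed: t = d/v = 64/5.48 = 11.7 s

Phase 3 (accelerating): v₀ = 5.48 m/s, a = 1.5 m/s².
v = v₀ + at = 5.48 + (1.5)(10) = 20.5 m/s
Δx = v₀t + ½at² = 5.48·10 + 0.5·1.5·10² = 130 m

Phase 4 (decelerating): v₀ = 20.5 m/s, a = -2.5 m/s².
v = v₀ + at → t = (10.5 − 20.5) / -2.5 = 3.99 s
v² = v₀² + 2aΔx → Δx = (10.5² − 20.5²)/(2·-2.5) = 61.8 m
Total distance = 6.00 + 64.0 + 130 + 61.8 = 262 m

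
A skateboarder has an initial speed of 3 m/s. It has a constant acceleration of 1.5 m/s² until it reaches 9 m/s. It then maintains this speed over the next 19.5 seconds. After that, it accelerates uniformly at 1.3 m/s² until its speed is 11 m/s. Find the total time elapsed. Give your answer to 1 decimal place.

25.0 s

Phase 1 (accelerating): v₀ = 3.00 m/s, a = 1.5 m/s².
v = v₀ + at → t = (9 − 3.00) / 1.5 = 4.00 s
v² = v₀² + 2aΔx → Δx = (9² − 3.00²)/(2·1.5) = 24.0 m

Phase 2 (constant speed): v₀ = 9.00 m/s, a = 0 m/s².
v = v₀ + at = 9.00 + (0)(19.5) = 9.00 m/s
Δx = v₀t + ½at² = 9.00·19.5 + 0.5·0·19.5² = 176 m

Phase 3 (accelerating): v₀ = 9.00 m/s, a = 1.3 m/s².
v = v₀ + at → t = (11 − 9.00) / 1.3 = 1.54 s
v² = v₀² + 2aΔx → Δx = (11² − 9.00²)/(2·1.3) = 15.4 m
Total time = 4.00 + 19.5 + 1.54 = 25.0 s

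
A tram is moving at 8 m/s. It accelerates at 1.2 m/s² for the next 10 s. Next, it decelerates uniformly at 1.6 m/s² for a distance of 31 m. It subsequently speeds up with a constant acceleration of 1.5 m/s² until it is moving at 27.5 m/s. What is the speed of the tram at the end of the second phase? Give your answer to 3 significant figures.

Phase 1 (accelerating): v₀ = 8.00 m/s, a = 1.2 m/s².
v = v₀ + at = 8.00 + (1.2)(10) = 20.0 m/s
Δx = v₀t + ½at² = 8.00·10 + 0.5·1.2·10² = 140 m

Phase 2 (decelerating): v₀ = 20.0 m/s, a = -1.6 m/s².
v² = v₀² + 2aΔx = 20.0² + 2·-1.6·31 = 301 → v = 17.3 m/s
t = (v − v₀)/a = (17.3 − 20.0)/-1.6 = 1.66 s
Speed at end of phase 2 = 17.3 m/s

17.3 m/s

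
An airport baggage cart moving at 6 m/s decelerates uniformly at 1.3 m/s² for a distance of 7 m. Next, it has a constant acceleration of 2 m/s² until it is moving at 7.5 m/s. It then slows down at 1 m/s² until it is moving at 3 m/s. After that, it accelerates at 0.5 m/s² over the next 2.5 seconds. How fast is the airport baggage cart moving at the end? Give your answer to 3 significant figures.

4.25 m/s

Phase 1 (decelerating): v₀ = 6.00 m/s, a = -1.3 m/s².
v² = v₀² + 2aΔx = 6.00² + 2·-1.3·7 = 17.8 → v = 4.22 m/s
t = (v − v₀)/a = (4.22 − 6.00)/-1.3 = 1.37 s

Phase 2 (accelerating): v₀ = 4.22 m/s, a = 2 m/s².
v = v₀ + at → t = (7.5 − 4.22) / 2 = 1.64 s
v² = v₀² + 2aΔx → Δx = (7.5² − 4.22²)/(2·2) = 9.61 m

Phase 3 (decelerating): v₀ = 7.50 m/s, a = -1 m/s².
v = v₀ + at → t = (3 − 7.50) / -1 = 4.50 s
v² = v₀² + 2aΔx → Δx = (3² − 7.50²)/(2·-1) = 23.6 m

Phase 4 (accelerating): v₀ = 3.00 m/s, a = 0.5 m/s².
v = v₀ + at = 3.00 + (0.5)(2.5) = 4.25 m/s
Δx = v₀t + ½at² = 3.00·2.5 + 0.5·0.5·2.5² = 9.06 m
Final speed = 4.25 m/s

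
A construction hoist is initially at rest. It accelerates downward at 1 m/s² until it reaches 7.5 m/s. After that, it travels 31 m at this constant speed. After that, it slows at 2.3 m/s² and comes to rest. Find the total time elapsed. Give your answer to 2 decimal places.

Phase 1 (accelerating): v₀ = 0 m/s, a = 1 m/s².
v = v₀ + at → t = (7.5 − 0) / 1 = 7.50 s
v² = v₀² + 2aΔx → Δx = (7.5² − 0²)/(2·1) = 28.1 m

Phase 2 (constant speed): v₀ = 7.50 m/s, a = 0 m/s².
Constant speed: t = d/v = 31/7.50 = 4.13 s

Phase 3 (decelerating): v₀ = 7.50 m/s, a = -2.3 m/s².
v = v₀ + at → t = (0 − 7.50) / -2.3 = 3.26 s
v² = v₀² + 2aΔx → Δx = (0² − 7.50²)/(2·-2.3) = 12.2 m
Total time = 7.50 + 4.13 + 3.26 = 14.9 s

14.89 s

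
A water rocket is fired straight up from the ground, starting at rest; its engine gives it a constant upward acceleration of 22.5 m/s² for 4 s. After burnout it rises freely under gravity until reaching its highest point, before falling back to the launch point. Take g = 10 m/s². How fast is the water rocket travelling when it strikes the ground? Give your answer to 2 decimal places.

108.17 m/s

Phase 1 (powered ascent): v₀ = 0 m/s, a = 22.5 m/s².
v = v₀ + at = 0 + (22.5)(4) = 90.0 m/s
Δx = v₀t + ½at² = 0·4 + 0.5·22.5·4² = 180 m

Phase 2 (coasting upward): v₀ = 90.0 m/s, a = -10 m/s².
v = v₀ + at → t = (0 − 90.0) / -10 = 9.00 s
v² = v₀² + 2aΔx → Δx = (0² − 90.0²)/(2·-10) = 405 m

Phase 3 (free fall): v₀ = 0 m/s, a = -10 m/s².
Falls 585 m from rest: t = √(2·585/10) = 10.8 s; v = g·t = 108 m/s.
Impact speed = 108 m/s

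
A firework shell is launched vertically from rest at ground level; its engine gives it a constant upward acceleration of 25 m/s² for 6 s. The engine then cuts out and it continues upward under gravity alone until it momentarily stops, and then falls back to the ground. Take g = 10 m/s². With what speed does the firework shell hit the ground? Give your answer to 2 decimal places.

Phase 1 (powered ascent): v₀ = 0 m/s, a = 25 m/s².
v = v₀ + at = 0 + (25)(6) = 150 m/s
Δx = v₀t + ½at² = 0·6 + 0.5·25·6² = 450 m

Phase 2 (coasting upward): v₀ = 150 m/s, a = -10 m/s².
v = v₀ + at → t = (0 − 150) / -10 = 15.0 s
v² = v₀² + 2aΔx → Δx = (0² − 150²)/(2·-10) = 1120 m

Phase 3 (free fall): v₀ = 0 m/s, a = -10 m/s².
Falls 1580 m from rest: t = √(2·1580/10) = 17.7 s; v = g·t = 177 m/s.
Impact speed = 177 m/s

177.48 m/s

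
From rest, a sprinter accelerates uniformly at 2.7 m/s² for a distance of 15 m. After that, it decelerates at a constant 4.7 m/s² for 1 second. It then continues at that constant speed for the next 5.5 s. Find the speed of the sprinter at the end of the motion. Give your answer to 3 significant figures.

4.30 m/s

Phase 1 (accelerating): v₀ = 0 m/s, a = 2.7 m/s².
v² = v₀² + 2aΔx = 0² + 2·2.7·15 = 81.0 → v = 9.00 m/s
t = (v − v₀)/a = (9.00 − 0)/2.7 = 3.33 s

Phase 2 (decelerating): v₀ = 9.00 m/s, a = -4.7 m/s².
v = v₀ + at = 9.00 + (-4.7)(1) = 4.30 m/s
Δx = v₀t + ½at² = 9.00·1 + 0.5·-4.7·1² = 6.65 m

Phase 3 (constant speed): v₀ = 4.30 m/s, a = 0 m/s².
v = v₀ + at = 4.30 + (0)(5.5) = 4.30 m/s
Δx = v₀t + ½at² = 4.30·5.5 + 0.5·0·5.5² = 23.6 m
Final speed = 4.30 m/s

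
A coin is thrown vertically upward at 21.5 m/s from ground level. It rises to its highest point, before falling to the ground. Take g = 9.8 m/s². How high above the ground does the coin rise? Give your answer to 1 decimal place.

Phase 1 (rising): v₀ = 21.5 m/s, a = -9.8 m/s².
v = v₀ + at → t = (0 − 21.5) / -9.8 = 2.19 s
v² = v₀² + 2aΔx → Δx = (0² − 21.5²)/(2·-9.8) = 23.6 m
Maximum height = 23.6 m

23.6 m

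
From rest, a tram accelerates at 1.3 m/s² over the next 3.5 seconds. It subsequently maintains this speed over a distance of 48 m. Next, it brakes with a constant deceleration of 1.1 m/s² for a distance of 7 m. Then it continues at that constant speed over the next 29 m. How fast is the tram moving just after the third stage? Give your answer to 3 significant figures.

2.30 m/s

Phase 1 (accelerating): v₀ = 0 m/s, a = 1.3 m/s².
v = v₀ + at = 0 + (1.3)(3.5) = 4.55 m/s
Δx = v₀t + ½at² = 0·3.5 + 0.5·1.3·3.5² = 7.96 m

Phase 2 (constant speed): v₀ = 4.55 m/s, a = 0 m/s².
Constant speed: t = d/v = 48/4.55 = 10.5 s

Phase 3 (decelerating): v₀ = 4.55 m/s, a = -1.1 m/s².
v² = v₀² + 2aΔx = 4.55² + 2·-1.1·7 = 5.30 → v = 2.30 m/s
t = (v − v₀)/a = (2.30 − 4.55)/-1.1 = 2.04 s
Speed at end of phase 3 = 2.30 m/s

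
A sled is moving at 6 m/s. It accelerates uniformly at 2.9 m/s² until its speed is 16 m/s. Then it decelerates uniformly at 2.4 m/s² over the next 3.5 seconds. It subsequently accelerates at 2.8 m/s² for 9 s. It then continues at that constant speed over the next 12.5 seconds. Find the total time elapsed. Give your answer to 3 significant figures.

Phase 1 (accelerating): v₀ = 6.00 m/s, a = 2.9 m/s².
v = v₀ + at → t = (16 − 6.00) / 2.9 = 3.45 s
v² = v₀² + 2aΔx → Δx = (16² − 6.00²)/(2·2.9) = 37.9 m

Phase 2 (decelerating): v₀ = 16.0 m/s, a = -2.4 m/s².
v = v₀ + at = 16.0 + (-2.4)(3.5) = 7.60 m/s
Δx = v₀t + ½at² = 16.0·3.5 + 0.5·-2.4·3.5² = 41.3 m

Phase 3 (accelerating): v₀ = 7.60 m/s, a = 2.8 m/s².
v = v₀ + at = 7.60 + (2.8)(9) = 32.8 m/s
Δx = v₀t + ½at² = 7.60·9 + 0.5·2.8·9² = 182 m

Phase 4 (constant speed): v₀ = 32.8 m/s, a = 0 m/s².
v = v₀ + at = 32.8 + (0)(12.5) = 32.8 m/s
Δx = v₀t + ½at² = 32.8·12.5 + 0.5·0·12.5² = 410 m
Total time = 3.45 + 3.50 + 9.00 + 12.5 = 28.4 s

28.4 s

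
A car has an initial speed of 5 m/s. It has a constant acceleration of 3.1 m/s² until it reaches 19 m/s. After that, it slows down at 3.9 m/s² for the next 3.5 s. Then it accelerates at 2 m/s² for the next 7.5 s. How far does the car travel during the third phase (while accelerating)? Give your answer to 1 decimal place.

96.4 m

Phase 1 (accelerating): v₀ = 5.00 m/s, a = 3.1 m/s².
v = v₀ + at → t = (19 − 5.00) / 3.1 = 4.52 s
v² = v₀² + 2aΔx → Δx = (19² − 5.00²)/(2·3.1) = 54.2 m

Phase 2 (decelerating): v₀ = 19.0 m/s, a = -3.9 m/s².
v = v₀ + at = 19.0 + (-3.9)(3.5) = 5.35 m/s
Δx = v₀t + ½at² = 19.0·3.5 + 0.5·-3.9·3.5² = 42.6 m

Phase 3 (accelerating): v₀ = 5.35 m/s, a = 2 m/s².
v = v₀ + at = 5.35 + (2)(7.5) = 20.4 m/s
Δx = v₀t + ½at² = 5.35·7.5 + 0.5·2·7.5² = 96.4 m
Distance in phase 3 = 96.4 m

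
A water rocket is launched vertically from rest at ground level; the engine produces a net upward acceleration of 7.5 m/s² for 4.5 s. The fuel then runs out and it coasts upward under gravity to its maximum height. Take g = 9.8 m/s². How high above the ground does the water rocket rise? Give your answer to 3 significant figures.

Phase 1 (powered ascent): v₀ = 0 m/s, a = 7.5 m/s².
v = v₀ + at = 0 + (7.5)(4.5) = 33.8 m/s
Δx = v₀t + ½at² = 0·4.5 + 0.5·7.5·4.5² = 75.9 m

Phase 2 (coasting upward): v₀ = 33.8 m/s, a = -9.8 m/s².
v = v₀ + at → t = (0 − 33.8) / -9.8 = 3.44 s
v² = v₀² + 2aΔx → Δx = (0² − 33.8²)/(2·-9.8) = 58.1 m
Maximum height = 75.9 + 58.1 = 134 m

134 m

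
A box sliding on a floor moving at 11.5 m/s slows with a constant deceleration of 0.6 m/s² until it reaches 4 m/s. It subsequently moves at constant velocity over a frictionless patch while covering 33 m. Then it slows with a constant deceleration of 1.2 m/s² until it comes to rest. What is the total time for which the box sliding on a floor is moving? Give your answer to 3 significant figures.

Phase 1 (decelerating): v₀ = 11.5 m/s, a = -0.6 m/s².
v = v₀ + at → t = (4 − 11.5) / -0.6 = 12.5 s
v² = v₀² + 2aΔx → Δx = (4² − 11.5²)/(2·-0.6) = 96.9 m

Phase 2 (constant speed): v₀ = 4.00 m/s, a = 0 m/s².
Constant speed: t = d/v = 33/4.00 = 8.25 s

Phase 3 (decelerating): v₀ = 4.00 m/s, a = -1.2 m/s².
v = v₀ + at → t = (0 − 4.00) / -1.2 = 3.33 s
v² = v₀² + 2aΔx → Δx = (0² − 4.00²)/(2·-1.2) = 6.67 m
Total time = 12.5 + 8.25 + 3.33 = 24.1 s

24.1 s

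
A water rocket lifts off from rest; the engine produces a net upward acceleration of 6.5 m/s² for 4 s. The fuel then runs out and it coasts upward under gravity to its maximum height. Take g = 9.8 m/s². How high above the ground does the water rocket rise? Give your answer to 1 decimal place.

Phase 1 (powered ascent): v₀ = 0 m/s, a = 6.5 m/s².
v = v₀ + at = 0 + (6.5)(4) = 26.0 m/s
Δx = v₀t + ½at² = 0·4 + 0.5·6.5·4² = 52.0 m

Phase 2 (coasting upward): v₀ = 26.0 m/s, a = -9.8 m/s².
v = v₀ + at → t = (0 − 26.0) / -9.8 = 2.65 s
v² = v₀² + 2aΔx → Δx = (0² − 26.0²)/(2·-9.8) = 34.5 m
Maximum height = 52.0 + 34.5 = 86.5 m

86.5 m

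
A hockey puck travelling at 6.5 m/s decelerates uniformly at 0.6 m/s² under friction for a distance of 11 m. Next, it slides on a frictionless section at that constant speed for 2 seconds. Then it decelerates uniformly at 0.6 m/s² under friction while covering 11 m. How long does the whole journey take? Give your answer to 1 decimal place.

6.2 s

Phase 1 (decelerating): v₀ = 6.50 m/s, a = -0.6 m/s².
v² = v₀² + 2aΔx = 6.50² + 2·-0.6·11 = 29.1 → v = 5.39 m/s
t = (v − v₀)/a = (5.39 − 6.50)/-0.6 = 1.85 s

Phase 2 (constant speed): v₀ = 5.39 m/s, a = 0 m/s².
v = v₀ + at = 5.39 + (0)(2) = 5.39 m/s
Δx = v₀t + ½at² = 5.39·2 + 0.5·0·2² = 10.8 m

Phase 3 (decelerating): v₀ = 5.39 m/s, a = -0.6 m/s².
v² = v₀² + 2aΔx = 5.39² + 2·-0.6·11 = 15.9 → v = 3.98 m/s
t = (v − v₀)/a = (3.98 − 5.39)/-0.6 = 2.35 s
Total time = 1.85 + 2.00 + 2.35 = 6.20 s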